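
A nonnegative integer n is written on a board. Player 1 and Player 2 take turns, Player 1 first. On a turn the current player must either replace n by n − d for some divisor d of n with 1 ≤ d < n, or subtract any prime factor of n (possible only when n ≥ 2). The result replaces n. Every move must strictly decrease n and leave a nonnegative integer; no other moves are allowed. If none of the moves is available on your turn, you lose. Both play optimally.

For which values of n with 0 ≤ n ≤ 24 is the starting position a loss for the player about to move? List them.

0, 1, 4, 9, 14, 20

Positions with no move are L. A position that does have a move is losing for the player to move precisely when every available move leads to a winning position for the opponent. Fill in the labels:
n=0: no move → L
n=1: no move → L
n=2: reaches L-position 0 → W
n=3: reaches L-position 0 → W
n=4: only reaches 2(W), 3(W), all W → L
n=5: reaches L-position 0 → W
n=6: reaches L-position 4 → W
n=7: reaches L-position 0 → W
n=8: reaches L-position 4 → W
n=9: only reaches 6(W), 8(W), all W → L
n=10: reaches L-position 9 → W
n=11: reaches L-position 0 → W
n=12: reaches L-position 9 → W
n=13: reaches L-position 0 → W
n=14: only reaches 7(W), 12(W), 13(W), all W → L
n=15: reaches L-position 14 → W
n=16: reaches L-position 14 → W
n=17: reaches L-position 0 → W
n=18: reaches L-position 9 → W
n=19: reaches L-position 0 → W
n=20: only reaches 10(W), 15(W), 16(W), 18(W), 19(W), all W → L
n=21: reaches L-position 14 → W
n=22: reaches L-position 20 → W
n=23: reaches L-position 0 → W
n=24: reaches L-position 20 → W
The losing starting values of n are exactly the entries labelled L in this table (6 of them).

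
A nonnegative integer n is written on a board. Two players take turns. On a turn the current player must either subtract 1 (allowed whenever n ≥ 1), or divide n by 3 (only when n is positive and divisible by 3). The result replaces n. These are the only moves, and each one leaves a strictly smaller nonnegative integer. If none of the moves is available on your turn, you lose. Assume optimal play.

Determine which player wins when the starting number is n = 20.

The first player wins.

Classify positions by backward induction: terminal positions (no move available) are L. From any other position, the mover wins iff some move reaches an L.
n=0: no move → L
n=1: can move to 0, which is L ⇒ W
n=2: the only move is to 1(W), a W ⇒ L
n=3: can move to 2, which is L ⇒ W
n=4: the only move is to 3(W), a W ⇒ L
n=5: can move to 4, which is L ⇒ W
n=6: can move to 2, which is L ⇒ W
n=7: the only move is to 6(W), a W ⇒ L
n=8: can move to 7, which is L ⇒ W
n=9: moves to 3(W), 8(W); every one is W ⇒ L
n=10: can move to 9, which is L ⇒ W
n=11: the only move is to 10(W), a W ⇒ L
n=12: can move to 4, which is L ⇒ W
n=13: the only move is to 12(W), a W ⇒ L
n=14: can move to 13, which is L ⇒ W
n=15: moves to 5(W), 14(W); every one is W ⇒ L
n=16: can move to 15, which is L ⇒ W
n=17: the only move is to 16(W), a W ⇒ L
n=18: can move to 17, which is L ⇒ W
n=19: the only move is to 18(W), a W ⇒ L
n=20: can move to 19, which is L ⇒ W
The starting position 20 is W: the player to move should move to 19, handing over an L position.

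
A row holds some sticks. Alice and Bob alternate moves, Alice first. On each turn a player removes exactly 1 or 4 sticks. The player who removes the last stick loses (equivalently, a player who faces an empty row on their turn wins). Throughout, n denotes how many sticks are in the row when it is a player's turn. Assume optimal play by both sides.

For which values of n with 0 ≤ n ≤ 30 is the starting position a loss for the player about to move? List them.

Positions with no move are W. A position that does have a move is losing for the player to move precisely when every available move leads to a winning position for the opponent. Fill in the labels:
n=0: no move; the opponent has just taken the last stick and therefore loses → W
n=1: L (sole option 0(W) is W)
n=2: W (go to 1, an L position)
n=3: L (sole option 2(W) is W)
n=4: W (go to 3, an L position)
n=5: W (go to 1, an L position)
n=6: L (options 5(W), 2(W) are all W)
n=7: W (go to 6, an L position)
n=8: L (options 7(W), 4(W) are all W)
n=9: W (go to 8, an L position)
n=10: W (go to 6, an L position)
n=11: L (options 10(W), 7(W) are all W)
n=12: W (go to 11, an L position)
n=13: L (options 12(W), 9(W) are all W)
n=14: W (go to 13, an L position)
n=15: W (go to 11, an L position)
n=16: L (options 15(W), 12(W) are all W)
n=17: W (go to 16, an L position)
n=18: L (options 17(W), 14(W) are all W)
n=19: W (go to 18, an L position)
n=20: W (go to 16, an L position)
n=21: L (options 20(W), 17(W) are all W)
n=22: W (go to 21, an L position)
n=23: L (options 22(W), 19(W) are all W)
n=24: W (go to 23, an L position)
n=25: W (go to 21, an L position)
n=26: L (options 25(W), 22(W) are all W)
n=27: W (go to 26, an L position)
n=28: L (options 27(W), 24(W) are all W)
n=29: W (go to 28, an L position)
n=30: W (go to 26, an L position)
Reading off the rows marked L gives the requested list; there are 12 such values of n.

1, 3, 6, 8, 11, 13, 16, 18, 21, 23, 26, 28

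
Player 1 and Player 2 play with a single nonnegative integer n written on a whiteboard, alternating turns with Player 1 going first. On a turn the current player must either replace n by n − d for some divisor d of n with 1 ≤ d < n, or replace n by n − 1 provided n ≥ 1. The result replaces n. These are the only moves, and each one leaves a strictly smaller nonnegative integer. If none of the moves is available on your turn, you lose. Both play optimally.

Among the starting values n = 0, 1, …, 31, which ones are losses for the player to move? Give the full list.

0, 2, 5, 7, 9, 11, 13, 15, 17, 19, 21, 23, 25, 27, 29, 31

Compute win/loss labels from the base case upward. A position with no move is L. Any other position is W if it can reach an L in one move, else L.
n=0: no move → L
n=1: W (go to 0, an L position)
n=2: L (sole option 1(W) is W)
n=3: W (go to 2, an L position)
n=4: W (go to 2, an L position)
n=5: L (sole option 4(W) is W)
n=6: W (go to 5, an L position)
n=7: L (sole option 6(W) is W)
n=8: W (go to 7, an L position)
n=9: L (options 6(W), 8(W) are all W)
n=10: W (go to 5, an L position)
n=11: L (sole option 10(W) is W)
n=12: W (go to 9, an L position)
n=13: L (sole option 12(W) is W)
n=14: W (go to 7, an L position)
n=15: L (options 10(W), 12(W), 14(W) are all W)
n=16: W (go to 15, an L position)
n=17: L (sole option 16(W) is W)
n=18: W (go to 9, an L position)
n=19: L (sole option 18(W) is W)
n=20: W (go to 15, an L position)
n=21: L (options 14(W), 18(W), 20(W) are all W)
n=22: W (go to 11, an L position)
n=23: L (sole option 22(W) is W)
n=24: W (go to 21, an L position)
n=25: L (options 20(W), 24(W) are all W)
n=26: W (go to 13, an L position)
n=27: L (options 18(W), 24(W), 26(W) are all W)
n=28: W (go to 21, an L position)
n=29: L (sole option 28(W) is W)
n=30: W (go to 15, an L position)
n=31: L (sole option 30(W) is W)
The losing starting values of n are exactly the entries labelled L in this table (16 of them).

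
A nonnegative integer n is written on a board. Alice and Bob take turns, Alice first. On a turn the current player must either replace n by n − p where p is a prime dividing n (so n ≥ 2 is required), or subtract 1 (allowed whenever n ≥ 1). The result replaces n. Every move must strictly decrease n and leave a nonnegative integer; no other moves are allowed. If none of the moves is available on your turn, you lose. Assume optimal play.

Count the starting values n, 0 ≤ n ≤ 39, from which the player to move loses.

Label each position W (a win for the player to move) or L (a loss). A position with no legal move is L; any other position is W exactly when some move reaches an L, and L when every move reaches a W.
n=0: no move → L
n=1: W (go to 0, an L position)
n=2: W (go to 0, an L position)
n=3: W (go to 0, an L position)
n=4: L (options 2(W), 3(W) are all W)
n=5: W (go to 0, an L position)
n=6: W (go to 4, an L position)
n=7: W (go to 0, an L position)
n=8: L (options 6(W), 7(W) are all W)
n=9: W (go to 8, an L position)
n=10: W (go to 8, an L position)
n=11: W (go to 0, an L position)
n=12: L (options 9(W), 10(W), 11(W) are all W)
n=13: W (go to 0, an L position)
n=14: W (go to 12, an L position)
n=15: W (go to 12, an L position)
n=16: L (options 14(W), 15(W) are all W)
n=17: W (go to 0, an L position)
n=18: W (go to 16, an L position)
n=19: W (go to 0, an L position)
n=20: L (options 15(W), 18(W), 19(W) are all W)
n=21: W (go to 20, an L position)
n=22: W (go to 20, an L position)
n=23: W (go to 0, an L position)
n=24: L (options 21(W), 22(W), 23(W) are all W)
n=25: W (go to 20, an L position)
n=26: W (go to 24, an L position)
n=27: W (go to 24, an L position)
n=28: L (options 21(W), 26(W), 27(W) are all W)
n=29: W (go to 0, an L position)
n=30: W (go to 28, an L position)
n=31: W (go to 0, an L position)
n=32: L (options 30(W), 31(W) are all W)
n=33: W (go to 32, an L position)
n=34: W (go to 32, an L position)
n=35: W (go to 28, an L position)
n=36: L (options 33(W), 34(W), 35(W) are all W)
n=37: W (go to 0, an L position)
n=38: W (go to 36, an L position)
n=39: W (go to 36, an L position)
L entries with 0 ≤ n ≤ 39: n = 0, 4, 8, 12, 16, 20, 24, 28, 32, 36; that makes 10.

10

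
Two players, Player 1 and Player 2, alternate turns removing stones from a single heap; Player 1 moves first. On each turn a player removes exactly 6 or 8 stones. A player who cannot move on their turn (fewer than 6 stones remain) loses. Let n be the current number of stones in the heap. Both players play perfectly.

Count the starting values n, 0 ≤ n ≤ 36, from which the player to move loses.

18

Label each position W (a win for the player to move) or L (a loss). A position with no legal move is L; any other position is W exactly when some move reaches an L, and L when every move reaches a W.
n=0: no move → L
n=1: no move → L
n=2: no move → L
n=3: no move → L
n=4: no move → L
n=5: no move → L
n=6: W (go to 0, an L position)
n=7: W (go to 1, an L position)
n=8: W (go to 2, an L position)
n=9: W (go to 3, an L position)
n=10: W (go to 4, an L position)
n=11: W (go to 5, an L position)
n=12: W (go to 4, an L position)
n=13: W (go to 5, an L position)
n=14: L (options 8(W), 6(W) are all W)
n=15: L (options 9(W), 7(W) are all W)
n=16: L (options 10(W), 8(W) are all W)
n=17: L (options 11(W), 9(W) are all W)
n=18: L (options 12(W), 10(W) are all W)
n=19: L (options 13(W), 11(W) are all W)
n=20: W (go to 14, an L position)
n=21: W (go to 15, an L position)
n=22: W (go to 16, an L position)
n=23: W (go to 17, an L position)
n=24: W (go to 18, an L position)
n=25: W (go to 19, an L position)
n=26: W (go to 18, an L position)
n=27: W (go to 19, an L position)
n=28: L (options 22(W), 20(W) are all W)
n=29: L (options 23(W), 21(W) are all W)
n=30: L (options 24(W), 22(W) are all W)
n=31: L (options 25(W), 23(W) are all W)
n=32: L (options 26(W), 24(W) are all W)
n=33: L (options 27(W), 25(W) are all W)
n=34: W (go to 28, an L position)
n=35: W (go to 29, an L position)
n=36: W (go to 30, an L position)
L entries with 0 ≤ n ≤ 36: n = 0, 1, 2, 3, 4, 5, 14, 15, 16, 17, 18, 19, 28, 29, 30, 31, 32, 33; that makes 18.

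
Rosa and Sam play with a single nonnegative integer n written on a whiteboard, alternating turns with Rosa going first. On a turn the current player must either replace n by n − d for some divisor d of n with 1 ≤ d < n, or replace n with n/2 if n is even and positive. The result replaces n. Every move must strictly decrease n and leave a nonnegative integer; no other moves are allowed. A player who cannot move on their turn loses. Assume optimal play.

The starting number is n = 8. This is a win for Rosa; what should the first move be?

Move to 7.

Label each position W (a win for the player to move) or L (a loss). A position with no legal move is L; any other position is W exactly when some move reaches an L, and L when every move reaches a W.
n=0: no move → L
n=1: no move → L
n=2: W (go to 1, an L position)
n=3: L (sole option 2(W) is W)
n=4: W (go to 3, an L position)
n=5: L (sole option 4(W) is W)
n=6: W (go to 3, an L position)
n=7: L (sole option 6(W) is W)
n=8: W (go to 7, an L position)
From 8, the L positions reachable in one move are: 7.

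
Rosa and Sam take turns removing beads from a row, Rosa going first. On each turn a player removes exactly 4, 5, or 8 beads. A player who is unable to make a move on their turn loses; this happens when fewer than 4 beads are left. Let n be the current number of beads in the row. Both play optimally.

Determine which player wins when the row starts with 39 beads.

Work bottom-up. With no move the player to move loses. Otherwise the position is W if at least one move leads to an L position for the opponent, and L if every move leads to a W.
n=0: no move → L
n=1: no move → L
n=2: no move → L
n=3: no move → L
n=4: reaches L-position 0 → W
n=5: reaches L-position 1 → W
n=6: reaches L-position 2 → W
n=7: reaches L-position 3 → W
n=8: reaches L-position 3 → W
n=9: reaches L-position 1 → W
n=10: reaches L-position 2 → W
n=11: reaches L-position 3 → W
n=12: only reaches 8(W), 7(W), 4(W), all W → L
n=13: only reaches 9(W), 8(W), 5(W), all W → L
n=14: only reaches 10(W), 9(W), 6(W), all W → L
n=15: only reaches 11(W), 10(W), 7(W), all W → L
n=16: reaches L-position 12 → W
n=17: reaches L-position 13 → W
n=18: reaches L-position 14 → W
n=19: reaches L-position 15 → W
n=20: reaches L-position 15 → W
n=21: reaches L-position 13 → W
n=22: reaches L-position 14 → W
n=23: reaches L-position 15 → W
n=24: only reaches 20(W), 19(W), 16(W), all W → L
n=25: only reaches 21(W), 20(W), 17(W), all W → L
n=26: only reaches 22(W), 21(W), 18(W), all W → L
n=27: only reaches 23(W), 22(W), 19(W), all W → L
n=28: reaches L-position 24 → W
n=29: reaches L-position 25 → W
n=30: reaches L-position 26 → W
n=31: reaches L-position 27 → W
n=32: reaches L-position 27 → W
n=33: reaches L-position 25 → W
n=34: reaches L-position 26 → W
n=35: reaches L-position 27 → W
n=36: only reaches 32(W), 31(W), 28(W), all W → L
n=37: only reaches 33(W), 32(W), 29(W), all W → L
n=38: only reaches 34(W), 33(W), 30(W), all W → L
n=39: only reaches 35(W), 34(W), 31(W), all W → L
The starting position 39 is L: whatever Rosa does, the opponent receives a W position.

Sam wins.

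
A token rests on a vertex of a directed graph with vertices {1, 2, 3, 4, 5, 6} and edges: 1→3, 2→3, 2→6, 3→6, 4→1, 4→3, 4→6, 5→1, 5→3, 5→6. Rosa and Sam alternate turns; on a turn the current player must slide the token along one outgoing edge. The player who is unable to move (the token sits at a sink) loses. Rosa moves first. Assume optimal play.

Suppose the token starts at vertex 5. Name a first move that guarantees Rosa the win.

Compute win/loss labels from the base case upward. A position with no move is L. Any other position is W if it can reach an L in one move, else L.
Every edge goes from a vertex to one that appears earlier in the order 6, 3, 2, 1, 5, 4, so processing vertices in that order labels each vertex after all of its successors.
6: no outgoing edge → L
3: reaches L-position 6 → W
2: reaches L-position 6 → W
1: only reaches 3(W), which is W → L
5: reaches L-position 1 → W
4: reaches L-position 1 → W
From 5, the L positions reachable in one move are: 1, 6. Any move reaching one of these is winning.

Move to 1.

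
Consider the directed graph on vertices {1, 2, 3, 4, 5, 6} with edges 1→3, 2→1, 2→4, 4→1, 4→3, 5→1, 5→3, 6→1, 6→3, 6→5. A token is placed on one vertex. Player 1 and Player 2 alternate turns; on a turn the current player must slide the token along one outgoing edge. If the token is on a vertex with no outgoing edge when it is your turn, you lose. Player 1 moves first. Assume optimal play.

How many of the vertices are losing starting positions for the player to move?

Compute win/loss labels from the base case upward. A position with no move is L. Any other position is W if it can reach an L in one move, else L.
Every edge goes from a vertex to one that appears earlier in the order 3, 1, 5, 6, 4, 2, so processing vertices in that order labels each vertex after all of its successors.
3: no outgoing edge → L
1: W (go to 3, an L position)
5: W (go to 3, an L position)
6: W (go to 3, an L position)
4: W (go to 3, an L position)
2: L (options 4(W), 1(W) are all W)
The L vertices are 2, 3; that is 2 in all.

2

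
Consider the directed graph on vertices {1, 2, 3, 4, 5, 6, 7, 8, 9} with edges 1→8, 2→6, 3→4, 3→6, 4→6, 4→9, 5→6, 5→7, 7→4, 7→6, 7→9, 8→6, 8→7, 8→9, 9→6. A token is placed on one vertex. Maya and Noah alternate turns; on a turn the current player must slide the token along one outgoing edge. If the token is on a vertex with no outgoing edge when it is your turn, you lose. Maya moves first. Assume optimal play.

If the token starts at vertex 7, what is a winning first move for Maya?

Move to 6.

Build the W/L table. Terminal = L. A non-terminal position is W if it has a move to some L; otherwise it is L.
Every edge goes from a vertex to one that appears earlier in the order 6, 9, 4, 7, 8, 1, 3, 5, 2, so processing vertices in that order labels each vertex after all of its successors.
6: no outgoing edge → L
9: reaches L-position 6 → W
4: reaches L-position 6 → W
7: reaches L-position 6 → W
8: reaches L-position 6 → W
1: only reaches 8(W), which is W → L
3: reaches L-position 6 → W
5: reaches L-position 6 → W
2: reaches L-position 6 → W
From 7, the L positions reachable in one move are: 6.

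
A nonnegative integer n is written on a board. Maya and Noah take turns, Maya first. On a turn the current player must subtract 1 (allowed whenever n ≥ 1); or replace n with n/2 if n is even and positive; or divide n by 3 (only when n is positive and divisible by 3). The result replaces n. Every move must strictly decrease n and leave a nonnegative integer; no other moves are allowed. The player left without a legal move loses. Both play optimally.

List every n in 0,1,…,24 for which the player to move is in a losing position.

Use the standard recursion: the mover loses at a terminal position; elsewhere, the mover wins exactly when some move hands the opponent an L position.
n=0: no move → L
n=1: can move to 0, which is L ⇒ W
n=2: the only move is to 1(W), a W ⇒ L
n=3: can move to 2, which is L ⇒ W
n=4: can move to 2, which is L ⇒ W
n=5: the only move is to 4(W), a W ⇒ L
n=6: can move to 2, which is L ⇒ W
n=7: the only move is to 6(W), a W ⇒ L
n=8: can move to 7, which is L ⇒ W
n=9: moves to 3(W), 8(W); every one is W ⇒ L
n=10: can move to 5, which is L ⇒ W
n=11: the only move is to 10(W), a W ⇒ L
n=12: can move to 11, which is L ⇒ W
n=13: the only move is to 12(W), a W ⇒ L
n=14: can move to 7, which is L ⇒ W
n=15: can move to 5, which is L ⇒ W
n=16: moves to 8(W), 15(W); every one is W ⇒ L
n=17: can move to 16, which is L ⇒ W
n=18: can move to 9, which is L ⇒ W
n=19: the only move is to 18(W), a W ⇒ L
n=20: can move to 19, which is L ⇒ W
n=21: can move to 7, which is L ⇒ W
n=22: can move to 11, which is L ⇒ W
n=23: the only move is to 22(W), a W ⇒ L
n=24: can move to 23, which is L ⇒ W
The losing starting values of n are exactly the entries labelled L in this table (10 of them).

0, 2, 5, 7, 9, 11, 13, 16, 19, 23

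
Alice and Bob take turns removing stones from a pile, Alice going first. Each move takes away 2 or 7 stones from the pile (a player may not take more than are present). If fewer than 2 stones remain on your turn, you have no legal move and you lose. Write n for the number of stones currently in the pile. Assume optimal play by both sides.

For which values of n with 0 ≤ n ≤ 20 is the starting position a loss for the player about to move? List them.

Use the standard recursion: the mover loses at a terminal position; elsewhere, the mover wins exactly when some move hands the opponent an L position.
n=0: no move → L
n=1: no move → L
n=2: W (go to 0, an L position)
n=3: W (go to 1, an L position)
n=4: L (sole option 2(W) is W)
n=5: L (sole option 3(W) is W)
n=6: W (go to 4, an L position)
n=7: W (go to 5, an L position)
n=8: W (go to 1, an L position)
n=9: L (options 7(W), 2(W) are all W)
n=10: L (options 8(W), 3(W) are all W)
n=11: W (go to 9, an L position)
n=12: W (go to 10, an L position)
n=13: L (options 11(W), 6(W) are all W)
n=14: L (options 12(W), 7(W) are all W)
n=15: W (go to 13, an L position)
n=16: W (go to 14, an L position)
n=17: W (go to 10, an L position)
n=18: L (options 16(W), 11(W) are all W)
n=19: L (options 17(W), 12(W) are all W)
n=20: W (go to 18, an L position)
The losing starting values of n are exactly the entries labelled L in this table (10 of them).

0, 1, 4, 5, 9, 10, 13, 14, 18, 19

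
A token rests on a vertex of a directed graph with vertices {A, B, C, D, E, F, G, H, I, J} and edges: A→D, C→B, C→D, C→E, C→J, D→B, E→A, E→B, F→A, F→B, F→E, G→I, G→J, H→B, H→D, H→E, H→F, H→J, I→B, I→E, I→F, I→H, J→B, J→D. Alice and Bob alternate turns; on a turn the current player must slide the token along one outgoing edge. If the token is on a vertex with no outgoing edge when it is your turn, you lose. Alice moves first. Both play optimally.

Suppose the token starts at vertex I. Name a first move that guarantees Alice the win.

Move to B.

Build the W/L table. Terminal = L. A non-terminal position is W if it has a move to some L; otherwise it is L.
Every edge goes from a vertex to one that appears earlier in the order B, D, J, A, E, C, F, H, I, G, so processing vertices in that order labels each vertex after all of its successors.
B: no outgoing edge → L
D: can move to B, which is L ⇒ W
J: can move to B, which is L ⇒ W
A: the only move is to D(W), a W ⇒ L
E: can move to A, which is L ⇒ W
C: can move to B, which is L ⇒ W
F: can move to A, which is L ⇒ W
H: can move to B, which is L ⇒ W
I: can move to B, which is L ⇒ W
G: moves to I(W), J(W); every one is W ⇒ L
From I, the L positions reachable in one move are: B.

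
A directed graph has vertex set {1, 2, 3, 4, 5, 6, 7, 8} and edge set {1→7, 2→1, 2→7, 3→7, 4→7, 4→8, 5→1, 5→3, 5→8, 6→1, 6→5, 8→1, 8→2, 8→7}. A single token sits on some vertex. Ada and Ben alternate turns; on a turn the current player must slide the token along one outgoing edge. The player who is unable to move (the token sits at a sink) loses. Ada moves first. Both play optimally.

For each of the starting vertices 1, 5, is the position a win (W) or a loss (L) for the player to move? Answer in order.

Use the standard recursion: the mover loses at a terminal position; elsewhere, the mover wins exactly when some move hands the opponent an L position.
Every edge goes from a vertex to one that appears earlier in the order 7, 1, 2, 3, 8, 5, 6, 4, so processing vertices in that order labels each vertex after all of its successors.
7: no outgoing edge → L
1: reaches L-position 7 → W
2: reaches L-position 7 → W
3: reaches L-position 7 → W
8: reaches L-position 7 → W
5: only reaches 8(W), 3(W), 1(W), all W → L
6: reaches L-position 5 → W
4: reaches L-position 7 → W

1: W, 5: L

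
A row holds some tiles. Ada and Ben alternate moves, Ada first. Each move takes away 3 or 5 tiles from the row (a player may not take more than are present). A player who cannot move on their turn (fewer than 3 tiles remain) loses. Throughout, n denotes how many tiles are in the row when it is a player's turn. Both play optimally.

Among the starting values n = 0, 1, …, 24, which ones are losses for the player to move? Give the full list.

Compute win/loss labels from the base case upward. A position with no move is L. Any other position is W if it can reach an L in one move, else L.
n=0: no move → L
n=1: no move → L
n=2: no move → L
n=3: →0(L), so W
n=4: →1(L), so W
n=5: →2(L), so W
n=6: →1(L), so W
n=7: →2(L), so W
n=8: →5(W), 3(W) — all W, so L
n=9: →6(W), 4(W) — all W, so L
n=10: →7(W), 5(W) — all W, so L
n=11: →8(L), so W
n=12: →9(L), so W
n=13: →10(L), so W
n=14: →9(L), so W
n=15: →10(L), so W
n=16: →13(W), 11(W) — all W, so L
n=17: →14(W), 12(W) — all W, so L
n=18: →15(W), 13(W) — all W, so L
n=19: →16(L), so W
n=20: →17(L), so W
n=21: →18(L), so W
n=22: →17(L), so W
n=23: →18(L), so W
n=24: →21(W), 19(W) — all W, so L
The losing starting values of n are exactly the entries labelled L in this table (10 of them).

0, 1, 2, 8, 9, 10, 16, 17, 18, 24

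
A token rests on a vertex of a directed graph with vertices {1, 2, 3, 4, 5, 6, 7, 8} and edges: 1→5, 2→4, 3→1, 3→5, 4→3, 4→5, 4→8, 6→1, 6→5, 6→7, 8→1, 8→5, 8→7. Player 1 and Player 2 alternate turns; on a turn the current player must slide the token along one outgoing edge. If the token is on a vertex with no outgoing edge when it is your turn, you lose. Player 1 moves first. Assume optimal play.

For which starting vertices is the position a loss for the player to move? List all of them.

Label each position W (a win for the player to move) or L (a loss). A position with no legal move is L; any other position is W exactly when some move reaches an L, and L when every move reaches a W.
Every edge goes from a vertex to one that appears earlier in the order 5, 7, 1, 8, 3, 4, 2, 6, so processing vertices in that order labels each vertex after all of its successors.
5: no outgoing edge → L
7: no outgoing edge → L
1: can move to 5, which is L ⇒ W
8: can move to 7, which is L ⇒ W
3: can move to 5, which is L ⇒ W
4: can move to 5, which is L ⇒ W
2: the only move is to 4(W), a W ⇒ L
6: can move to 7, which is L ⇒ W
The losing starting vertices are exactly the entries labelled L in this table (3 of them).

2, 5, 7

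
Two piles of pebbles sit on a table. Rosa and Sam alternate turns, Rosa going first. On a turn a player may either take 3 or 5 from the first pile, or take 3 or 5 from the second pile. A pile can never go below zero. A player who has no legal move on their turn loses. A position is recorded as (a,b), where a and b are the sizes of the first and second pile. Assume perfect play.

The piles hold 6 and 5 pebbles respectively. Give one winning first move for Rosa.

Move to (3,5).

Use the standard recursion: the mover loses at a terminal position; elsewhere, the mover wins exactly when some move hands the opponent an L position.
No move ever increases a pile, so every position that can arise here has a ≤ 6 and b ≤ 5; it is enough to label the cells with 0 ≤ a ≤ 6 and 0 ≤ b ≤ 5.
Every move lowers a or b (never raises either), so fill the grid row by row in increasing a, and left to right within a row: each cell's successors are then already labelled.
      b=0  b=1  b=2  b=3  b=4  b=5
a=0:    L    L    L    W    W    W
a=1:    L    L    L    W    W    W
a=2:    L    L    L    W    W    W
a=3:    W    W    W    L    L    L
a=4:    W    W    W    L    L    L
a=5:    W    W    W    L    L    L
a=6:    W    W    W    W    W    W
Cells with no legal move (terminal, hence L): (0,0), (0,1), (0,2), (1,0), (1,1), (1,2), (2,0), (2,1), (2,2).
The remaining L cells, each justified by listing all of its moves:
(3,3): only reaches (0,3)(W), (3,0)(W), all W → L
(3,4): only reaches (0,4)(W), (3,1)(W), all W → L
(3,5): only reaches (0,5)(W), (3,2)(W), (3,0)(W), all W → L
(4,3): only reaches (1,3)(W), (4,0)(W), all W → L
(4,4): only reaches (1,4)(W), (4,1)(W), all W → L
(4,5): only reaches (1,5)(W), (4,2)(W), (4,0)(W), all W → L
(5,3): only reaches (2,3)(W), (0,3)(W), (5,0)(W), all W → L
(5,4): only reaches (2,4)(W), (0,4)(W), (5,1)(W), all W → L
(5,5): only reaches (2,5)(W), (0,5)(W), (5,2)(W), (5,0)(W), all W → L
Every other cell has at least one move into one of the L cells above, so it is W.
From (6,5), the L positions reachable in one move are: (3,5).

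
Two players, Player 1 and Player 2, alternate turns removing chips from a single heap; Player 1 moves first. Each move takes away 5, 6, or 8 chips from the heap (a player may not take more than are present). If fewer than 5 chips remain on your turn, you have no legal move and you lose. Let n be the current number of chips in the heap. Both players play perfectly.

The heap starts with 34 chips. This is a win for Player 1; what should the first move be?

Remove 5, leaving 29.

Classify positions by backward induction: terminal positions (no move available) are L. From any other position, the mover wins iff some move reaches an L.
n=0: no move → L
n=1: no move → L
n=2: no move → L
n=3: no move → L
n=4: no move → L
n=5: can move to 0, which is L ⇒ W
n=6: can move to 1, which is L ⇒ W
n=7: can move to 2, which is L ⇒ W
n=8: can move to 3, which is L ⇒ W
n=9: can move to 4, which is L ⇒ W
n=10: can move to 4, which is L ⇒ W
n=11: can move to 3, which is L ⇒ W
n=12: can move to 4, which is L ⇒ W
n=13: moves to 8(W), 7(W), 5(W); every one is W ⇒ L
n=14: moves to 9(W), 8(W), 6(W); every one is W ⇒ L
n=15: moves to 10(W), 9(W), 7(W); every one is W ⇒ L
n=16: moves to 11(W), 10(W), 8(W); every one is W ⇒ L
n=17: moves to 12(W), 11(W), 9(W); every one is W ⇒ L
n=18: can move to 13, which is L ⇒ W
n=19: can move to 14, which is L ⇒ W
n=20: can move to 15, which is L ⇒ W
n=21: can move to 16, which is L ⇒ W
n=22: can move to 17, which is L ⇒ W
n=23: can move to 17, which is L ⇒ W
n=24: can move to 16, which is L ⇒ W
n=25: can move to 17, which is L ⇒ W
n=26: moves to 21(W), 20(W), 18(W); every one is W ⇒ L
n=27: moves to 22(W), 21(W), 19(W); every one is W ⇒ L
n=28: moves to 23(W), 22(W), 20(W); every one is W ⇒ L
n=29: moves to 24(W), 23(W), 21(W); every one is W ⇒ L
n=30: moves to 25(W), 24(W), 22(W); every one is W ⇒ L
n=31: can move to 26, which is L ⇒ W
n=32: can move to 27, which is L ⇒ W
n=33: can move to 28, which is L ⇒ W
n=34: can move to 29, which is L ⇒ W
From 34, the L positions reachable in one move are: 29, 28, 26. Any move reaching one of these is winning.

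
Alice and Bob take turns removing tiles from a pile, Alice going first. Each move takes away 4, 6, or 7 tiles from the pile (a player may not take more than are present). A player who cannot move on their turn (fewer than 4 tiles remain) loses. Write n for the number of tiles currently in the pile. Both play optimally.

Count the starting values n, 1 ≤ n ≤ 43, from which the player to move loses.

Classify positions by backward induction: terminal positions (no move available) are L. From any other position, the mover wins iff some move reaches an L.
n=0: no move → L
n=1: no move → L
n=2: no move → L
n=3: no move → L
n=4: →0(L), so W
n=5: →1(L), so W
n=6: →2(L), so W
n=7: →3(L), so W
n=8: →2(L), so W
n=9: →3(L), so W
n=10: →3(L), so W
n=11: →7(W), 5(W), 4(W) — all W, so L
n=12: →8(W), 6(W), 5(W) — all W, so L
n=13: →9(W), 7(W), 6(W) — all W, so L
n=14: →10(W), 8(W), 7(W) — all W, so L
n=15: →11(L), so W
n=16: →12(L), so W
n=17: →13(L), so W
n=18: →14(L), so W
n=19: →13(L), so W
n=20: →14(L), so W
n=21: →14(L), so W
n=22: →18(W), 16(W), 15(W) — all W, so L
n=23: →19(W), 17(W), 16(W) — all W, so L
n=24: →20(W), 18(W), 17(W) — all W, so L
n=25: →21(W), 19(W), 18(W) — all W, so L
n=26: →22(L), so W
n=27: →23(L), so W
n=28: →24(L), so W
n=29: →25(L), so W
n=30: →24(L), so W
n=31: →25(L), so W
n=32: →25(L), so W
n=33: →29(W), 27(W), 26(W) — all W, so L
n=34: →30(W), 28(W), 27(W) — all W, so L
n=35: →31(W), 29(W), 28(W) — all W, so L
n=36: →32(W), 30(W), 29(W) — all W, so L
n=37: →33(L), so W
n=38: →34(L), so W
n=39: →35(L), so W
n=40: →36(L), so W
n=41: →35(L), so W
n=42: →36(L), so W
n=43: →36(L), so W
L entries with 1 ≤ n ≤ 43 (n=0 is outside the asked range and is not counted): n = 1, 2, 3, 11, 12, 13, 14, 22, 23, 24, 25, 33, 34, 35, 36; that makes 15.

15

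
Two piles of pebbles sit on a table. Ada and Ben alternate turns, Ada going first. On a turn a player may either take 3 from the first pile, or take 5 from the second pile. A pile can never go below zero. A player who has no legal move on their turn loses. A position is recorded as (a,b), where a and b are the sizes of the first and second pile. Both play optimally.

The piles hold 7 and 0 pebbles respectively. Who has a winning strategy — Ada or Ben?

Ben wins.

Compute win/loss labels from the base case upward. A position with no move is L. Any other position is W if it can reach an L in one move, else L.
No move ever increases a pile, so every position that can arise here has a ≤ 7 and b ≤ 0; it is enough to label the cells with 0 ≤ a ≤ 7 and 0 ≤ b ≤ 0.
Every move lowers a or b (never raises either), so fill the grid row by row in increasing a, and left to right within a row: each cell's successors are then already labelled.
      b=0
a=0:    L
a=1:    L
a=2:    L
a=3:    W
a=4:    W
a=5:    W
a=6:    L
a=7:    L
Cells with no legal move (terminal, hence L): (0,0), (1,0), (2,0).
The remaining L cells, each justified by listing all of its moves:
(6,0): L (sole option (3,0)(W) is W)
(7,0): L (sole option (4,0)(W) is W)
Every other cell has at least one move into one of the L cells above, so it is W.
Every move from (7,0) reaches a W position, so the mover loses.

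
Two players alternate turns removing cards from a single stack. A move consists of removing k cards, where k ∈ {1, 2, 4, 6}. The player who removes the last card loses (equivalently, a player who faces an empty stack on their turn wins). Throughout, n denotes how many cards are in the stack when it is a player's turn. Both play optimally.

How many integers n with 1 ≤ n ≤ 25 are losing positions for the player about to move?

7

Classify positions by backward induction: terminal positions (no move available) are W. From any other position, the mover wins iff some move reaches an L.
n=0: no move; the opponent has just taken the last card and therefore loses → W
n=1: →0(W) only, which is W, so L
n=2: →1(L), so W
n=3: →1(L), so W
n=4: →3(W), 2(W), 0(W) — all W, so L
n=5: →4(L), so W
n=6: →4(L), so W
n=7: →1(L), so W
n=8: →4(L), so W
n=9: →8(W), 7(W), 5(W), 3(W) — all W, so L
n=10: →9(L), so W
n=11: →9(L), so W
n=12: →11(W), 10(W), 8(W), 6(W) — all W, so L
n=13: →12(L), so W
n=14: →12(L), so W
n=15: →9(L), so W
n=16: →12(L), so W
n=17: →16(W), 15(W), 13(W), 11(W) — all W, so L
n=18: →17(L), so W
n=19: →17(L), so W
n=20: →19(W), 18(W), 16(W), 14(W) — all W, so L
n=21: →20(L), so W
n=22: →20(L), so W
n=23: →17(L), so W
n=24: →20(L), so W
n=25: →24(W), 23(W), 21(W), 19(W) — all W, so L
L entries with 1 ≤ n ≤ 25 (the range starts at n=1): n = 1, 4, 9, 12, 17, 20, 25; that makes 7.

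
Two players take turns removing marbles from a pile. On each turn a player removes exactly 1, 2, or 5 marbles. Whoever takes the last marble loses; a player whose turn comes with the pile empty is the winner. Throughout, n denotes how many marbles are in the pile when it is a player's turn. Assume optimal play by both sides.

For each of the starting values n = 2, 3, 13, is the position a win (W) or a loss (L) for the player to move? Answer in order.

Positions with no move are W. A position that does have a move is losing for the player to move precisely when every available move leads to a winning position for the opponent. Fill in the labels:
n=0: no move; the opponent has just taken the last marble and therefore loses → W
n=1: →0(W) only, which is W, so L
n=2: →1(L), so W
n=3: →1(L), so W
n=4: →3(W), 2(W) — all W, so L
n=5: →4(L), so W
n=6: →4(L), so W
n=7: →6(W), 5(W), 2(W) — all W, so L
n=8: →7(L), so W
n=9: →7(L), so W
n=10: →9(W), 8(W), 5(W) — all W, so L
n=11: →10(L), so W
n=12: →10(L), so W
n=13: →12(W), 11(W), 8(W) — all W, so L

2: W, 3: W, 13: L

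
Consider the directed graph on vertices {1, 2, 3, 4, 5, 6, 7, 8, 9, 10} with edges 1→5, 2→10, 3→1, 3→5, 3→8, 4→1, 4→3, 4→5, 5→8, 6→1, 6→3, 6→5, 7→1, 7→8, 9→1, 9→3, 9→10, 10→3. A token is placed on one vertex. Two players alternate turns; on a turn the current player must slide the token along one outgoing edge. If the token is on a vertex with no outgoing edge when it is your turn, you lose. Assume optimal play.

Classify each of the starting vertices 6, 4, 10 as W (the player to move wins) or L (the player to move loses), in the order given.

6: W, 4: W, 10: L

Classify positions by backward induction: terminal positions (no move available) are L. From any other position, the mover wins iff some move reaches an L.
Every edge goes from a vertex to one that appears earlier in the order 8, 5, 1, 3, 6, 10, 9, 2, 4, 7, so processing vertices in that order labels each vertex after all of its successors.
8: no outgoing edge → L
5: reaches L-position 8 → W
1: only reaches 5(W), which is W → L
3: reaches L-position 1 → W
6: reaches L-position 1 → W
10: only reaches 3(W), which is W → L
9: reaches L-position 10 → W
2: reaches L-position 10 → W
4: reaches L-position 1 → W
7: reaches L-position 1 → W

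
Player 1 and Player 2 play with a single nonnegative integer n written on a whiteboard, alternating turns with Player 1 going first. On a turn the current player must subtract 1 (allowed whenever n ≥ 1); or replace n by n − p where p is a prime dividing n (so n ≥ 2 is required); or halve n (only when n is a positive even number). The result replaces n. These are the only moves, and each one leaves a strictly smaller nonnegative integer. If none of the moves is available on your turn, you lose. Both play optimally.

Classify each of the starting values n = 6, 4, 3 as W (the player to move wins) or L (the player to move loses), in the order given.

6: W, 4: L, 3: W

Positions with no move are L. A position that does have a move is losing for the player to move precisely when every available move leads to a winning position for the opponent. Fill in the labels:
n=0: no move → L
n=1: can move to 0, which is L ⇒ W
n=2: can move to 0, which is L ⇒ W
n=3: can move to 0, which is L ⇒ W
n=4: moves to 2(W), 3(W); every one is W ⇒ L
n=5: can move to 0, which is L ⇒ W
n=6: can move to 4, which is L ⇒ W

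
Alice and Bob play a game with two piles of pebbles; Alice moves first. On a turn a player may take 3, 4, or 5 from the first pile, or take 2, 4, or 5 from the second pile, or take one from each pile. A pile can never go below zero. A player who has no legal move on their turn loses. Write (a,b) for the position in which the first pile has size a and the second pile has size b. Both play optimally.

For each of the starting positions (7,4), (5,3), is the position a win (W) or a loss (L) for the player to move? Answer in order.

Use the standard recursion: the mover loses at a terminal position; elsewhere, the mover wins exactly when some move hands the opponent an L position.
No move ever increases a pile, so every position that can arise here has a ≤ 7 and b ≤ 4; it is enough to label the cells with 0 ≤ a ≤ 7 and 0 ≤ b ≤ 4.
Every move lowers a or b (never raises either), so fill the grid row by row in increasing a, and left to right within a row: each cell's successors are then already labelled.
      b=0  b=1  b=2  b=3  b=4
a=0:    L    L    W    W    W
a=1:    L    W    W    L    W
a=2:    L    W    W    L    W
a=3:    W    W    L    L    W
a=4:    W    W    L    W    W
a=5:    W    W    L    W    W
a=6:    W    L    W    W    L
a=7:    W    L    W    W    L
Cells with no legal move (terminal, hence L): (0,0), (0,1), (1,0), (2,0).
The remaining L cells, each justified by listing all of its moves:
(1,3): only reaches (1,1)(W), (0,2)(W), all W → L
(2,3): only reaches (2,1)(W), (1,2)(W), all W → L
(3,2): only reaches (0,2)(W), (3,0)(W), (2,1)(W), all W → L
(3,3): only reaches (0,3)(W), (3,1)(W), (2,2)(W), all W → L
(4,2): only reaches (1,2)(W), (0,2)(W), (4,0)(W), (3,1)(W), all W → L
(5,2): only reaches (2,2)(W), (1,2)(W), (0,2)(W), (5,0)(W), (4,1)(W), all W → L
(6,1): only reaches (3,1)(W), (2,1)(W), (1,1)(W), (5,0)(W), all W → L
(6,4): only reaches (3,4)(W), (2,4)(W), (1,4)(W), (6,2)(W), (6,0)(W), (5,3)(W), all W → L
(7,1): only reaches (4,1)(W), (3,1)(W), (2,1)(W), (6,0)(W), all W → L
(7,4): only reaches (4,4)(W), (3,4)(W), (2,4)(W), (7,2)(W), (7,0)(W), (6,3)(W), all W → L
Every other cell has at least one move into one of the L cells above, so it is W.
(7,4): one of the L cells justified above, so L
(5,3): the move to (2,3) reaches an L cell, so W

(7,4): L, (5,3): W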